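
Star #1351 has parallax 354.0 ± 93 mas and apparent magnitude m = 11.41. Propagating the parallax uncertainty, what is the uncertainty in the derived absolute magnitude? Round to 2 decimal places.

σ_M = 0.57 mag

M = m − 5 log₁₀ d + 5 = m + 5 log₁₀ p + 5, so ∂M/∂p = 5/(p ln 10).
σ_M = (5/ln 10) · (σ_p/p) = 2.1715 × 93/354.0 = 2.1715 × 0.26271 = 0.57047.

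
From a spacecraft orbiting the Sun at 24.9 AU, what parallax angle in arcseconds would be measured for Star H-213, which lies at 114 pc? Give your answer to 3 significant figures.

p (arcsec) = B (AU) / d (pc).
p = 24.9 / 114 = 0.21842 arcsec.

0.218 arcsec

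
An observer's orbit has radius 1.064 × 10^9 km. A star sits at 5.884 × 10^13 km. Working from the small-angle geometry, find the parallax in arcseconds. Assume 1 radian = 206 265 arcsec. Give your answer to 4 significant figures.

θ ≈ B/d = (1.064 × 10^9) / (5.884 × 10^13) = 1.8083 × 10^-5 rad.
In arcseconds: 1.8083 × 10^-5 × 206265 = 3.7299″.

3.730 arcsec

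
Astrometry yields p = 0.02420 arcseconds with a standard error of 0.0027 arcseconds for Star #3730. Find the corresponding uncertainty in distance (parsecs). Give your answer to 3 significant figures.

d = 1/p, so σ_d = σ_p / p².
σ_d = 0.00270 / (0.02420)² = 0.00270 / 0.00058564 = 4.6103 pc.

4.61 pc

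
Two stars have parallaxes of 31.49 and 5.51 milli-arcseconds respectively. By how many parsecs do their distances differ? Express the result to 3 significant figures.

d_A = 1/0.03149″ = 31.756 pc; d_B = 1/0.005510″ = 181.49 pc.
|d_B − d_A| = |181.49 − 31.756| = 149.73 pc.

150 pc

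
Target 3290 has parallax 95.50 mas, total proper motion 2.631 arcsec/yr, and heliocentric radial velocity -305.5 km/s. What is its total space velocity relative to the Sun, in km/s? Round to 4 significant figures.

d = 1/p = 1/0.09550″ = 10.471 pc.
v_t = 4.740 μ d = 4.740 × 2.631 × 10.471 = 130.58 km/s.
v = √(v_r² + v_t²) = √((-305.5)² + 130.58²) = √110381 = 332.24 km/s.

332.2 km/s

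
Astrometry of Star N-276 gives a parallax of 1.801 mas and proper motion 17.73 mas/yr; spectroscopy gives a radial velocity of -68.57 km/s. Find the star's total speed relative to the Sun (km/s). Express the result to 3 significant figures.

82.9 km/s

d = 1/p = 1/0.001801″ = 555.25 pc.
μ = 17.73 mas/yr = 0.01773 ″/yr.
v_t = 4.740 μ d = 4.740 × 0.01773 × 555.25 = 46.663 km/s.
v = √(v_r² + v_t²) = √((-68.57)² + 46.663²) = √6879.28 = 82.941 km/s.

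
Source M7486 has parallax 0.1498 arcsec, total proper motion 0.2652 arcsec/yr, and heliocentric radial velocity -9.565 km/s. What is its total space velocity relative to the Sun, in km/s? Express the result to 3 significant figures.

d = 1/p = 1/0.1498″ = 6.6756 pc.
v_t = 4.740 μ d = 4.740 × 0.2652 × 6.6756 = 8.3915 km/s.
v = √(v_r² + v_t²) = √((-9.565)² + 8.3915²) = √161.906 = 12.724 km/s.

12.7 km/s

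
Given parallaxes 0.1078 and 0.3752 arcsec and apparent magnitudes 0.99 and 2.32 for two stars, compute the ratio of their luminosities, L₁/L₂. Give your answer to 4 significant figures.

d₁ = 1/p₁ = 1/0.1078″ = 9.2764 pc; d₂ = 1/p₂ = 1/0.3752″ = 2.6652 pc.
M₁ = m₁ − 5 log₁₀ d₁ + 5 = 0.99 − 4.8369 + 5 = 1.1531.
M₂ = 2.32 − 2.1286 + 5 = 5.1914.
L₁/L₂ = 10^(0.4(M₂ − M₁)) = 10^(0.4 × 4.0383) = 10^1.61532 = 41.24.

L₁/L₂ = 41.24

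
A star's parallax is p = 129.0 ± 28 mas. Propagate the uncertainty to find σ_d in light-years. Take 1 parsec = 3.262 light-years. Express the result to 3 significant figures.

d = 1/p, so σ_d = σ_p / p².
σ_d = 0.0280 / (0.1290)² = 0.0280 / 0.016641 = 1.6826 pc = 1.6826 × 3.262 ly = 5.4886 ly.

5.49 ly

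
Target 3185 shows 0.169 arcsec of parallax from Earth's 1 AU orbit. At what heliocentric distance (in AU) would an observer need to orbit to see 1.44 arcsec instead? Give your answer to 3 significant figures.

8.52 AU

Parallax scales linearly with baseline: p ∝ B, so B = p_target / p_Earth × 1 AU.
B = 1.44 / 0.169 = 8.5207 AU.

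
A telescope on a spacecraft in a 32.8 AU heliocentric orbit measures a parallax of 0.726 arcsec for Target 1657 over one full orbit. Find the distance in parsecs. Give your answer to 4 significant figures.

45.18 pc

With baseline B (in AU) and parallax p (in arcsec), d = B/p parsecs.
d = 32.8 / 0.726 = 45.179 pc.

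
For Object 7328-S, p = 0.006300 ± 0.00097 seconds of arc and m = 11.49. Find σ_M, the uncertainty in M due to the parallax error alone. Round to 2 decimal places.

σ_M = 0.33 mag

M = m − 5 log₁₀ d + 5 = m + 5 log₁₀ p + 5, so ∂M/∂p = 5/(p ln 10).
σ_M = (5/ln 10) · (σ_p/p) = 2.1715 × 0.00097/0.006300 = 2.1715 × 0.15397 = 0.33435.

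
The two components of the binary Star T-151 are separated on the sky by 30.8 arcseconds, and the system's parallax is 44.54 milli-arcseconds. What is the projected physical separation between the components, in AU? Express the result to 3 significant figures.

692 AU

d = 1/p = 1/0.04454″ = 22.452 pc.
At distance d (pc), an angle of θ arcsec spans θ·d AU: s = 30.8 × 22.452 = 691.52 AU.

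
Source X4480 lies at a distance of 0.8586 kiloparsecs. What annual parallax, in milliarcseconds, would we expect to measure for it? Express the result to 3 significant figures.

1.16 mas

d = 0.8586 kpc = 858.6 pc.
p = 1/d = 1/858.6 = 0.0011647 arcsec.
= 0.0011647 × 1000 = 1.1647 mas.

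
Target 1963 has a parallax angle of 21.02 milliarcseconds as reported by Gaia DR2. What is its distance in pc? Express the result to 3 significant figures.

p = 21.02 milliarcseconds = 0.02102 arcsec.
d = 1/p = 1/0.02102 = 47.574 pc.

47.6 pc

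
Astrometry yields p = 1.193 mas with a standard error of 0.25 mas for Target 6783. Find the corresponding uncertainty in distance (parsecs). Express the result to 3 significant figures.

176 pc

d = 1/p, so σ_d = σ_p / p².
σ_d = 0.000250 / (0.001193)² = 0.000250 / 0.0000014232 = 175.66 pc.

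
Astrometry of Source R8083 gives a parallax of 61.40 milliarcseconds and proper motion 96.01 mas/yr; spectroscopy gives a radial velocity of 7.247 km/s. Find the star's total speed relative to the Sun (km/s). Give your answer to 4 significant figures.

10.37 km/s

d = 1/p = 1/0.06140″ = 16.287 pc.
μ = 96.01 mas/yr = 0.09601 ″/yr.
v_t = 4.740 μ d = 4.740 × 0.09601 × 16.287 = 7.412 km/s.
v = √(v_r² + v_t²) = √(7.247² + 7.412²) = √107.457 = 10.366 km/s.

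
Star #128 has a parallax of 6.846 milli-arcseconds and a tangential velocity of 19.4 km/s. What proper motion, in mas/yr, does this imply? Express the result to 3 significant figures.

d = 1/p = 1/0.006846″ = 146.07 pc.
μ = v_t / (4.74 d) = 19.4 / (4.74 × 146.07) = 19.4 / 692.37 = 0.02802 ″/yr = 28.02 mas/yr.

28.0 mas/yr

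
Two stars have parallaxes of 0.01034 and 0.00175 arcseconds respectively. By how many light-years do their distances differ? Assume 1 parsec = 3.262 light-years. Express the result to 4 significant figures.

d_A = 1/0.01034″ = 96.712 pc; d_B = 1/0.001750″ = 571.43 pc.
|d_B − d_A| = |571.43 − 96.712| = 474.72 pc = 474.72 × 3.262 ly = 1548.5 ly.

1549 ly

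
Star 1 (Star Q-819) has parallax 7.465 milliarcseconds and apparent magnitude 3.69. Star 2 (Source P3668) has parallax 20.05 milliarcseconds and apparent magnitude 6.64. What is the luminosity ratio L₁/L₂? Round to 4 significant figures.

d₁ = 1/p₁ = 1/0.007465″ = 133.96 pc; d₂ = 1/p₂ = 1/0.02005″ = 49.875 pc.
M₁ = m₁ − 5 log₁₀ d₁ + 5 = 3.69 − 10.6349 + 5 = -1.9449.
M₂ = 6.64 − 8.4894 + 5 = 3.1506.
L₁/L₂ = 10^(0.4(M₂ − M₁)) = 10^(0.4 × 5.0955) = 10^2.03820 = 109.19.

L₁/L₂ = 109.2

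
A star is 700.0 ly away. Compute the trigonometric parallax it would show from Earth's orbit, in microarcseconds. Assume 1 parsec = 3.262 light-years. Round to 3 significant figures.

4660 μas

d = 700.0 ly ÷ 3.262 = 214.59 pc.
p = 1/d = 1/214.59 = 0.00466 arcsec.
= 0.00466 × 10⁶ = 4660 μas.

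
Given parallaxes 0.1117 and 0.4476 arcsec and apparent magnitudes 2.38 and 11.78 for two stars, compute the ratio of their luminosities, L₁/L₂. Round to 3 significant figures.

d₁ = 1/p₁ = 1/0.1117″ = 8.9526 pc; d₂ = 1/p₂ = 1/0.4476″ = 2.2341 pc.
M₁ = m₁ − 5 log₁₀ d₁ + 5 = 2.38 − 4.7597 + 5 = 2.6203.
M₂ = 11.78 − 1.7455 + 5 = 15.0345.
L₁/L₂ = 10^(0.4(M₂ − M₁)) = 10^(0.4 × 12.4142) = 10^4.96568 = 92402.

L₁/L₂ = 92400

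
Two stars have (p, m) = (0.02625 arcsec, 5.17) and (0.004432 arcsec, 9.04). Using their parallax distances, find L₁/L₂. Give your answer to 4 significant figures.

d₁ = 1/p₁ = 1/0.02625″ = 38.095 pc; d₂ = 1/p₂ = 1/0.004432″ = 225.63 pc.
M₁ = m₁ − 5 log₁₀ d₁ + 5 = 5.17 − 7.9043 + 5 = 2.2657.
M₂ = 9.04 − 11.7670 + 5 = 2.2730.
L₁/L₂ = 10^(0.4(M₂ − M₁)) = 10^(0.4 × 0.0073) = 10^0.00292 = 1.0067.

L₁/L₂ = 1.007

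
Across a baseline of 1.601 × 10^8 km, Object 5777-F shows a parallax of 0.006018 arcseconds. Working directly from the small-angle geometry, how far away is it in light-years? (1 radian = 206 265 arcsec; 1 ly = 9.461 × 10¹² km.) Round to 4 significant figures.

580.0 ly

θ = 0.006018″ = 0.006018/206265 = 2.9176 × 10^-8 rad.
d = B/θ = (1.601 × 10^8) / (2.9176 × 10^-8) = 5.4874 × 10^15 km = (5.4874 × 10^15) / (9.461 × 10^12) ly = 580 ly.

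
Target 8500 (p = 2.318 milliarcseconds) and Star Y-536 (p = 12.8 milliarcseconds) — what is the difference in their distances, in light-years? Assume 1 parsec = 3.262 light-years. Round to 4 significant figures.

1152 ly

d_A = 1/0.002318″ = 431.41 pc; d_B = 1/0.01280″ = 78.125 pc.
|d_B − d_A| = |78.125 − 431.41| = 353.29 pc = 353.29 × 3.262 ly = 1152.4 ly.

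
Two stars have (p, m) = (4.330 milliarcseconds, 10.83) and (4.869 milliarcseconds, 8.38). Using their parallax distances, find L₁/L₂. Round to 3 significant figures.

d₁ = 1/p₁ = 1/0.004330″ = 230.95 pc; d₂ = 1/p₂ = 1/0.004869″ = 205.38 pc.
M₁ = m₁ − 5 log₁₀ d₁ + 5 = 10.83 − 11.8176 + 5 = 4.0124.
M₂ = 8.38 − 11.5628 + 5 = 1.8172.
L₁/L₂ = 10^(0.4(M₂ − M₁)) = 10^(0.4 × (-2.1952)) = 10^(-0.87808) = 0.13241.

L₁/L₂ = 0.132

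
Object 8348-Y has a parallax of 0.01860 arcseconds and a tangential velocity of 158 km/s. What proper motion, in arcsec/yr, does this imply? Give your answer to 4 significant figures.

d = 1/p = 1/0.01860″ = 53.763 pc.
μ = v_t / (4.74 d) = 158 / (4.74 × 53.763) = 158 / 254.84 = 0.62 ″/yr.

0.6200 arcsec/yr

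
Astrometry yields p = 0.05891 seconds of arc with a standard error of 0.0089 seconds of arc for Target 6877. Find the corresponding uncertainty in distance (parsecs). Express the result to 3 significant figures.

d = 1/p, so σ_d = σ_p / p².
σ_d = 0.00890 / (0.05891)² = 0.00890 / 0.0034704 = 2.5645 pc.

2.56 pc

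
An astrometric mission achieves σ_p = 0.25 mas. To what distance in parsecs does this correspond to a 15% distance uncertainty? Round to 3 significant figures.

600 pc

σ_d/d = σ_p/p, so the condition is σ_p/p ≤ 0.15, i.e. p ≥ σ_p/0.15.
p_min = 0.25/0.15 = 1.6667 mas = 0.0016667 arcsec.
d_max = 1/p_min = 1/0.0016667 = 599.99 pc.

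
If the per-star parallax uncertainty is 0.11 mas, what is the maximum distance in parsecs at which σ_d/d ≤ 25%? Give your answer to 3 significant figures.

σ_d/d = σ_p/p, so the condition is σ_p/p ≤ 0.25, i.e. p ≥ σ_p/0.25.
p_min = 0.11/0.25 = 0.44 mas = 0.00044 arcsec.
d_max = 1/p_min = 1/0.00044 = 2272.7 pc.

2270 pc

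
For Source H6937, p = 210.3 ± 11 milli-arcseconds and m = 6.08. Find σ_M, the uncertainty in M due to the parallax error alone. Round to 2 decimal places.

M = m − 5 log₁₀ d + 5 = m + 5 log₁₀ p + 5, so ∂M/∂p = 5/(p ln 10).
σ_M = (5/ln 10) · (σ_p/p) = 2.1715 × 11/210.3 = 2.1715 × 0.052306 = 0.11358.

σ_M = 0.11 mag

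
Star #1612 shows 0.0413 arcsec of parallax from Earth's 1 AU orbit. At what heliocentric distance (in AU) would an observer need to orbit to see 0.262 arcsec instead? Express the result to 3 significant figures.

Parallax scales linearly with baseline: p ∝ B, so B = p_target / p_Earth × 1 AU.
B = 0.262 / 0.0413 = 6.3438 AU.

6.34 AU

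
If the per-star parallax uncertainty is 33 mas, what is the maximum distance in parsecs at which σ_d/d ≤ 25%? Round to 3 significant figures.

σ_d/d = σ_p/p, so the condition is σ_p/p ≤ 0.25, i.e. p ≥ σ_p/0.25.
p_min = 33/0.25 = 132 mas = 0.132 arcsec.
d_max = 1/p_min = 1/0.132 = 7.5758 pc.

7.58 pc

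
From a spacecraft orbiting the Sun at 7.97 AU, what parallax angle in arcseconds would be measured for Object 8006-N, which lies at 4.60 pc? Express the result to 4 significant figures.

p (arcsec) = B (AU) / d (pc).
p = 7.97 / 4.60 = 1.7326 arcsec.

1.733 arcsec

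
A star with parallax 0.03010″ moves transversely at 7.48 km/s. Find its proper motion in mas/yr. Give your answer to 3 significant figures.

d = 1/p = 1/0.03010″ = 33.223 pc.
μ = v_t / (4.74 d) = 7.48 / (4.74 × 33.223) = 7.48 / 157.48 = 0.047498 ″/yr = 47.498 mas/yr.

47.5 mas/yr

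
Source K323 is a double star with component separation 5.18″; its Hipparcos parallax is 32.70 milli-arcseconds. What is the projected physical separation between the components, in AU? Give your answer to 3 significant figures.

d = 1/p = 1/0.03270″ = 30.581 pc.
At distance d (pc), an angle of θ arcsec spans θ·d AU: s = 5.18 × 30.581 = 158.41 AU.

158 AU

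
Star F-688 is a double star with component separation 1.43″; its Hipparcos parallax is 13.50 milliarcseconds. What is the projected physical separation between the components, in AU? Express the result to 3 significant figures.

d = 1/p = 1/0.01350″ = 74.074 pc.
At distance d (pc), an angle of θ arcsec spans θ·d AU: s = 1.43 × 74.074 = 105.93 AU.

106 AU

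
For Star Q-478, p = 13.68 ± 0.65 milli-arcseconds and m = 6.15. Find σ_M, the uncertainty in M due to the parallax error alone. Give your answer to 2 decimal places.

σ_M = 0.10 mag

M = m − 5 log₁₀ d + 5 = m + 5 log₁₀ p + 5, so ∂M/∂p = 5/(p ln 10).
σ_M = (5/ln 10) · (σ_p/p) = 2.1715 × 0.65/13.68 = 2.1715 × 0.047515 = 0.10318.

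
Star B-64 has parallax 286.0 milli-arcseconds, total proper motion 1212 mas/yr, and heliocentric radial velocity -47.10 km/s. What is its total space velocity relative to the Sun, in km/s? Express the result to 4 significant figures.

51.20 km/s

d = 1/p = 1/0.2860″ = 3.4965 pc.
μ = 1212 mas/yr = 1.212 ″/yr.
v_t = 4.740 μ d = 4.740 × 1.212 × 3.4965 = 20.087 km/s.
v = √(v_r² + v_t²) = √((-47.10)² + 20.087²) = √2621.9 = 51.204 km/s.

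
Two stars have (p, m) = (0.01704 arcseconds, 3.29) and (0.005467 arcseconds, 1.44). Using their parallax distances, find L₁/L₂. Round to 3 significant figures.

L₁/L₂ = 0.0187

d₁ = 1/p₁ = 1/0.01704″ = 58.685 pc; d₂ = 1/p₂ = 1/0.005467″ = 182.92 pc.
M₁ = m₁ − 5 log₁₀ d₁ + 5 = 3.29 − 8.8426 + 5 = -0.5526.
M₂ = 1.44 − 11.3113 + 5 = -4.8713.
L₁/L₂ = 10^(0.4(M₂ − M₁)) = 10^(0.4 × (-4.3187)) = 10^(-1.72748) = 0.018729.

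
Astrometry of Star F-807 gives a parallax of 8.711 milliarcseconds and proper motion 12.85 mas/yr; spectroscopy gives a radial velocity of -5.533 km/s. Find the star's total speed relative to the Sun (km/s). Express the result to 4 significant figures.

d = 1/p = 1/0.008711″ = 114.8 pc.
μ = 12.85 mas/yr = 0.01285 ″/yr.
v_t = 4.740 μ d = 4.740 × 0.01285 × 114.8 = 6.9924 km/s.
v = √(v_r² + v_t²) = √((-5.533)² + 6.9924²) = √79.5077 = 8.9167 km/s.

8.917 km/s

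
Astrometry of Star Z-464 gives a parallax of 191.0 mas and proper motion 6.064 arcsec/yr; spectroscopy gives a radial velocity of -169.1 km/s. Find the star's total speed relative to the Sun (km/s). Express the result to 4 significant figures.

226.4 km/s

d = 1/p = 1/0.1910″ = 5.2356 pc.
v_t = 4.740 μ d = 4.740 × 6.064 × 5.2356 = 150.49 km/s.
v = √(v_r² + v_t²) = √((-169.1)² + 150.49²) = √51242.1 = 226.37 km/s.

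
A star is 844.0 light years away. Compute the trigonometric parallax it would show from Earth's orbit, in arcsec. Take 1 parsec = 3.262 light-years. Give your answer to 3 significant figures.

d = 844.0 ly ÷ 3.262 = 258.74 pc.
p = 1/d = 1/258.74 = 0.0038649 arcsec.

0.00386 arcsec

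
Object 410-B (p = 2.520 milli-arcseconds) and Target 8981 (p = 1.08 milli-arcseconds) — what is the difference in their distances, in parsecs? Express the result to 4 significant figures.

d_A = 1/0.002520″ = 396.83 pc; d_B = 1/0.001080″ = 925.93 pc.
|d_B − d_A| = |925.93 − 396.83| = 529.1 pc.

529.1 pc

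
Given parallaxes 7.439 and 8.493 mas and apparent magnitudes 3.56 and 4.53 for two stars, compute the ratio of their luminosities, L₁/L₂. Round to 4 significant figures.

d₁ = 1/p₁ = 1/0.007439″ = 134.43 pc; d₂ = 1/p₂ = 1/0.008493″ = 117.74 pc.
M₁ = m₁ − 5 log₁₀ d₁ + 5 = 3.56 − 10.6425 + 5 = -2.0825.
M₂ = 4.53 − 10.3546 + 5 = -0.8246.
L₁/L₂ = 10^(0.4(M₂ − M₁)) = 10^(0.4 × 1.2579) = 10^0.50316 = 3.1854.

L₁/L₂ = 3.185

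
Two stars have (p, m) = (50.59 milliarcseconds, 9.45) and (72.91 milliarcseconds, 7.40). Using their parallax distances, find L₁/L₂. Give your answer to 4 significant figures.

L₁/L₂ = 0.3144

d₁ = 1/p₁ = 1/0.05059″ = 19.767 pc; d₂ = 1/p₂ = 1/0.07291″ = 13.716 pc.
M₁ = m₁ − 5 log₁₀ d₁ + 5 = 9.45 − 6.4797 + 5 = 7.9703.
M₂ = 7.40 − 5.6861 + 5 = 6.7139.
L₁/L₂ = 10^(0.4(M₂ − M₁)) = 10^(0.4 × (-1.2564)) = 10^(-0.50256) = 0.31437.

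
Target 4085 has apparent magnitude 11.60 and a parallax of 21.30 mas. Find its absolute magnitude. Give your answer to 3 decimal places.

d = 1/p = 1/0.02130″ = 46.948 pc.
m − M = 5 log₁₀(46.948) − 5 = 8.3581 − 5 = 3.3581.
M = m − (m − M) = 11.60 − 3.3581 = 8.242.

M = 8.242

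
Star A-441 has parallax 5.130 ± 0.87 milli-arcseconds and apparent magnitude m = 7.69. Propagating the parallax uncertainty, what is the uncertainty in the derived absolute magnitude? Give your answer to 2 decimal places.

σ_M = 0.37 mag

M = m − 5 log₁₀ d + 5 = m + 5 log₁₀ p + 5, so ∂M/∂p = 5/(p ln 10).
σ_M = (5/ln 10) · (σ_p/p) = 2.1715 × 0.87/5.130 = 2.1715 × 0.16959 = 0.36826.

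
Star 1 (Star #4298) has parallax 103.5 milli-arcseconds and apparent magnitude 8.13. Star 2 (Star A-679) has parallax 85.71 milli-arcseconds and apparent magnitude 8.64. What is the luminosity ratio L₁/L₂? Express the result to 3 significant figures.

d₁ = 1/p₁ = 1/0.1035″ = 9.6618 pc; d₂ = 1/p₂ = 1/0.08571″ = 11.667 pc.
M₁ = m₁ − 5 log₁₀ d₁ + 5 = 8.13 − 4.9253 + 5 = 8.2047.
M₂ = 8.64 − 5.3348 + 5 = 8.3052.
L₁/L₂ = 10^(0.4(M₂ − M₁)) = 10^(0.4 × 0.1005) = 10^0.04020 = 1.097.

L₁/L₂ = 1.10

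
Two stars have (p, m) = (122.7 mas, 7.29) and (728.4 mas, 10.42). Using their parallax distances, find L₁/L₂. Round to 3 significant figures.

d₁ = 1/p₁ = 1/0.1227″ = 8.15 pc; d₂ = 1/p₂ = 1/0.7284″ = 1.3729 pc.
M₁ = m₁ − 5 log₁₀ d₁ + 5 = 7.29 − 4.5558 + 5 = 7.7342.
M₂ = 10.42 − 0.6882 + 5 = 14.7318.
L₁/L₂ = 10^(0.4(M₂ − M₁)) = 10^(0.4 × 6.9976) = 10^2.79904 = 629.56.

L₁/L₂ = 630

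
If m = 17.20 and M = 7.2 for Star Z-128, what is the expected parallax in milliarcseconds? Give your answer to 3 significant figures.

m − M = 17.20 − 7.2 = 10.00.
d = 10^((m−M)/5 + 1) = 10^3.000 = 1000 pc.
p = 1/d = 1/1000 = 0.001 arcsec = 1 mas.

1.00 mas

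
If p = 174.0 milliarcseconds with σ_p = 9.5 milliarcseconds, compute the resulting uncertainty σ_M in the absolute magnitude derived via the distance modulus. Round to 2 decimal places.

M = m − 5 log₁₀ d + 5 = m + 5 log₁₀ p + 5, so ∂M/∂p = 5/(p ln 10).
σ_M = (5/ln 10) · (σ_p/p) = 2.1715 × 9.5/174.0 = 2.1715 × 0.054598 = 0.11856.

σ_M = 0.12 mag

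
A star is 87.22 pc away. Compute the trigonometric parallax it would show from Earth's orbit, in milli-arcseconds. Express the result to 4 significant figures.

11.47 mas

p = 1/d = 1/87.22 = 0.011465 arcsec.
= 0.011465 × 1000 = 11.465 mas.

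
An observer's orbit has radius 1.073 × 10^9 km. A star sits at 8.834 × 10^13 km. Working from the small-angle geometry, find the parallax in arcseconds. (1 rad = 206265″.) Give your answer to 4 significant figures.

2.505 arcsec

θ ≈ B/d = (1.073 × 10^9) / (8.834 × 10^13) = 1.2146 × 10^-5 rad.
In arcseconds: 1.2146 × 10^-5 × 206265 = 2.5053″.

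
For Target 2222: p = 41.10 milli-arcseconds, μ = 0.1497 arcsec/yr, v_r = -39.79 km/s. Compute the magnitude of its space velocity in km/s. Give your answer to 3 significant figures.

d = 1/p = 1/0.04110″ = 24.331 pc.
v_t = 4.740 μ d = 4.740 × 0.1497 × 24.331 = 17.265 km/s.
v = √(v_r² + v_t²) = √((-39.79)² + 17.265²) = √1881.32 = 43.374 km/s.

43.4 km/s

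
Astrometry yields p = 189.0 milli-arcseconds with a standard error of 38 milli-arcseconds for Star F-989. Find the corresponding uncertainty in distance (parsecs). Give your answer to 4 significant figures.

d = 1/p, so σ_d = σ_p / p².
σ_d = 0.0380 / (0.1890)² = 0.0380 / 0.035721 = 1.0638 pc.

1.064 pc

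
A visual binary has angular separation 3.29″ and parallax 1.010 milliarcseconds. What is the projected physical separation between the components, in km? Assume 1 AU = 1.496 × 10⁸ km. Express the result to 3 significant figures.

d = 1/p = 1/0.001010″ = 990.1 pc.
At distance d (pc), an angle of θ arcsec spans θ·d AU: s = 3.29 × 990.1 = 3257.4 AU.
= 3257.4 × 1.496 × 10⁸ km = 4.8731 × 10^11 km.

4.87 × 10^11 km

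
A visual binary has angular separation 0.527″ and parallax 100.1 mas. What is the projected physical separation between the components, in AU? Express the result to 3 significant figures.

5.26 AU

d = 1/p = 1/0.1001″ = 9.99 pc.
At distance d (pc), an angle of θ arcsec spans θ·d AU: s = 0.527 × 9.99 = 5.2647 AU.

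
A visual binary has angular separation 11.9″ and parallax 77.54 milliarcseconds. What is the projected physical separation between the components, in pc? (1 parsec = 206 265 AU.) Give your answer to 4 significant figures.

d = 1/p = 1/0.07754″ = 12.897 pc.
At distance d (pc), an angle of θ arcsec spans θ·d AU: s = 11.9 × 12.897 = 153.47 AU.
= 153.47 / 206265 = 0.00074404 pc.

0.0007440 pc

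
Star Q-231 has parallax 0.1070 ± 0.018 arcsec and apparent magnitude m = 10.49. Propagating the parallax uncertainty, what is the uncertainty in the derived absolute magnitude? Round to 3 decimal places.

σ_M = 0.365 mag

M = m − 5 log₁₀ d + 5 = m + 5 log₁₀ p + 5, so ∂M/∂p = 5/(p ln 10).
σ_M = (5/ln 10) · (σ_p/p) = 2.1715 × 0.018/0.1070 = 2.1715 × 0.16822 = 0.36529.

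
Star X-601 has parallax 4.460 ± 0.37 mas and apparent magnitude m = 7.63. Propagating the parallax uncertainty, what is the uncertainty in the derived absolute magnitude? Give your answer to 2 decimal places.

σ_M = 0.18 mag

M = m − 5 log₁₀ d + 5 = m + 5 log₁₀ p + 5, so ∂M/∂p = 5/(p ln 10).
σ_M = (5/ln 10) · (σ_p/p) = 2.1715 × 0.37/4.460 = 2.1715 × 0.08296 = 0.18015.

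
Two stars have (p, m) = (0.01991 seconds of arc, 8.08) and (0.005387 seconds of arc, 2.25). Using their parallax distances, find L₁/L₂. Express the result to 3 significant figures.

d₁ = 1/p₁ = 1/0.01991″ = 50.226 pc; d₂ = 1/p₂ = 1/0.005387″ = 185.63 pc.
M₁ = m₁ − 5 log₁₀ d₁ + 5 = 8.08 − 8.5046 + 5 = 4.5754.
M₂ = 2.25 − 11.3432 + 5 = -4.0932.
L₁/L₂ = 10^(0.4(M₂ − M₁)) = 10^(0.4 × (-8.6686)) = 10^(-3.46744) = 0.00034085.

L₁/L₂ = 0.000341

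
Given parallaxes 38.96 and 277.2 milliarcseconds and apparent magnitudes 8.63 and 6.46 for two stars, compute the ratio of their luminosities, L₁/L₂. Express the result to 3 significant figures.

d₁ = 1/p₁ = 1/0.03896″ = 25.667 pc; d₂ = 1/p₂ = 1/0.2772″ = 3.6075 pc.
M₁ = m₁ − 5 log₁₀ d₁ + 5 = 8.63 − 7.0469 + 5 = 6.5831.
M₂ = 6.46 − 2.7860 + 5 = 8.6740.
L₁/L₂ = 10^(0.4(M₂ − M₁)) = 10^(0.4 × 2.0909) = 10^0.83636 = 6.8606.

L₁/L₂ = 6.86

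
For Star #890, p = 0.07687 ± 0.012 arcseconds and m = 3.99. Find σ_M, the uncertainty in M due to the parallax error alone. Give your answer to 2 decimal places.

M = m − 5 log₁₀ d + 5 = m + 5 log₁₀ p + 5, so ∂M/∂p = 5/(p ln 10).
σ_M = (5/ln 10) · (σ_p/p) = 2.1715 × 0.012/0.07687 = 2.1715 × 0.15611 = 0.33899.

σ_M = 0.34 mag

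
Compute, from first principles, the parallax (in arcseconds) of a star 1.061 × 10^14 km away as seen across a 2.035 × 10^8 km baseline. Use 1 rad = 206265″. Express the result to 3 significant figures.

θ ≈ B/d = (2.035 × 10^8) / (1.061 × 10^14) = 1.9180 × 10^-6 rad.
In arcseconds: 1.9180 × 10^-6 × 206265 = 0.39562″.

0.396 arcsec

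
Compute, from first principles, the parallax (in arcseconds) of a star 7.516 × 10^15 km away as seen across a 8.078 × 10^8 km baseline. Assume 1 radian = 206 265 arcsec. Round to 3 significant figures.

0.0222 arcsec

θ ≈ B/d = (8.078 × 10^8) / (7.516 × 10^15) = 1.0748 × 10^-7 rad.
In arcseconds: 1.0748 × 10^-7 × 206265 = 0.022169″.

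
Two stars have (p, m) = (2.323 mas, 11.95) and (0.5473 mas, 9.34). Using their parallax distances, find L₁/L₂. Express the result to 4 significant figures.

L₁/L₂ = 0.005016

d₁ = 1/p₁ = 1/0.002323″ = 430.48 pc; d₂ = 1/p₂ = 1/0.0005473″ = 1827.2 pc.
M₁ = m₁ − 5 log₁₀ d₁ + 5 = 11.95 − 13.1698 + 5 = 3.7802.
M₂ = 9.34 − 16.3089 + 5 = -1.9689.
L₁/L₂ = 10^(0.4(M₂ − M₁)) = 10^(0.4 × (-5.7491)) = 10^(-2.29964) = 0.005016.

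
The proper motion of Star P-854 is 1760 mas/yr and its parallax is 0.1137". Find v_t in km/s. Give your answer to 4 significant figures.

d = 1/p = 1/0.1137″ = 8.7951 pc.
μ = 1760 mas/yr = 1.76 ″/yr.
v_t = 4.74 × μ × d = 4.74 × 1.76 × 8.7951 = 73.372 km/s.

73.37 km/s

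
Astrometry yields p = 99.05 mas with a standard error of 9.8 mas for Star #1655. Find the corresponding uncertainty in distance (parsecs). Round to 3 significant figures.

d = 1/p, so σ_d = σ_p / p².
σ_d = 0.00980 / (0.09905)² = 0.00980 / 0.0098109 = 0.99889 pc.

0.999 pc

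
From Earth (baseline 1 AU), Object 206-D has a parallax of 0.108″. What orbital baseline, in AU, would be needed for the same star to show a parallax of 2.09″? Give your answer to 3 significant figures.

Parallax scales linearly with baseline: p ∝ B, so B = p_target / p_Earth × 1 AU.
B = 2.09 / 0.108 = 19.352 AU.

19.4 AU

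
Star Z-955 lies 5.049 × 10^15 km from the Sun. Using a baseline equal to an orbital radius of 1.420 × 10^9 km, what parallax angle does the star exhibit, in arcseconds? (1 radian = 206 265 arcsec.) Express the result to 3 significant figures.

0.0580 arcsec

θ ≈ B/d = (1.420 × 10^9) / (5.049 × 10^15) = 2.8124 × 10^-7 rad.
In arcseconds: 2.8124 × 10^-7 × 206265 = 0.05801″.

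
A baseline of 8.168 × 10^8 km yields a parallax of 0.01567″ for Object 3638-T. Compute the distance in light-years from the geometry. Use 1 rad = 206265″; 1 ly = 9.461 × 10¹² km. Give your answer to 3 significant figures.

θ = 0.01567″ = 0.01567/206265 = 7.5970 × 10^-8 rad.
d = B/θ = (8.168 × 10^8) / (7.5970 × 10^-8) = 1.0752 × 10^16 km = (1.0752 × 10^16) / (9.461 × 10^12) ly = 1136.5 ly.

1140 ly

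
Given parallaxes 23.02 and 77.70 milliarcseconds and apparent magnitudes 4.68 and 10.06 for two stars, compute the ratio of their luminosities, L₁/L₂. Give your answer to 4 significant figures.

d₁ = 1/p₁ = 1/0.02302″ = 43.44 pc; d₂ = 1/p₂ = 1/0.07770″ = 12.87 pc.
M₁ = m₁ − 5 log₁₀ d₁ + 5 = 4.68 − 8.1894 + 5 = 1.4906.
M₂ = 10.06 − 5.5479 + 5 = 9.5121.
L₁/L₂ = 10^(0.4(M₂ − M₁)) = 10^(0.4 × 8.0215) = 10^3.20860 = 1616.6.

L₁/L₂ = 1617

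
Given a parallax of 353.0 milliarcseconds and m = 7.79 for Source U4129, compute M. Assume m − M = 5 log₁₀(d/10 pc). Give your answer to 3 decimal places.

d = 1/p = 1/0.3530″ = 2.8329 pc.
m − M = 5 log₁₀(2.8329) − 5 = 2.2612 − 5 = -2.7388.
M = m − (m − M) = 7.79 − (-2.7388) = 10.529.

M = 10.529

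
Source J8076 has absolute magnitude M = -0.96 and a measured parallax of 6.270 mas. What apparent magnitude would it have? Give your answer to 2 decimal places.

m = 5.05

d = 1/p = 1/0.006270″ = 159.49 pc.
m − M = 5 log₁₀ d − 5 = 5 log₁₀(159.49) − 5 = 11.0137 − 5 = 6.0137.
m = M + (m − M) = -0.96 + 6.0137 = 5.05.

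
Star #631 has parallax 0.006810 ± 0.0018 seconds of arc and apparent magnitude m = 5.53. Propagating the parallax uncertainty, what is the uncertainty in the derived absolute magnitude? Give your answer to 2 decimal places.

σ_M = 0.57 mag

M = m − 5 log₁₀ d + 5 = m + 5 log₁₀ p + 5, so ∂M/∂p = 5/(p ln 10).
σ_M = (5/ln 10) · (σ_p/p) = 2.1715 × 0.0018/0.006810 = 2.1715 × 0.26432 = 0.57397.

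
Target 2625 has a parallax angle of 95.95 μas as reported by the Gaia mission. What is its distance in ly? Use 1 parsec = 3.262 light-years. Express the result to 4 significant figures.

34000 ly

p = 95.95 μas = 0.00009595 arcsec.
d = 1/p = 1/0.00009595 = 10422 pc.
In light-years: 10422 × 3.262 = 33997 ly.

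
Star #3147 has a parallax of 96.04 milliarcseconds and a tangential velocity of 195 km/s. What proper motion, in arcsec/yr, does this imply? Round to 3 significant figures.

3.95 arcsec/yr

d = 1/p = 1/0.09604″ = 10.412 pc.
μ = v_t / (4.74 d) = 195 / (4.74 × 10.412) = 195 / 49.353 = 3.9511 ″/yr.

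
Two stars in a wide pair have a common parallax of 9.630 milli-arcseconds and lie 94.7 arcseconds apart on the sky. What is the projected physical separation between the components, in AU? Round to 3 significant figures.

9830 AU

d = 1/p = 1/0.009630″ = 103.84 pc.
At distance d (pc), an angle of θ arcsec spans θ·d AU: s = 94.7 × 103.84 = 9833.6 AU.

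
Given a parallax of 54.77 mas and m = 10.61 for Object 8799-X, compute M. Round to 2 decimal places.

M = 9.30

d = 1/p = 1/0.05477″ = 18.258 pc.
m − M = 5 log₁₀(18.258) − 5 = 6.3073 − 5 = 1.3073.
M = m − (m − M) = 10.61 − 1.3073 = 9.30.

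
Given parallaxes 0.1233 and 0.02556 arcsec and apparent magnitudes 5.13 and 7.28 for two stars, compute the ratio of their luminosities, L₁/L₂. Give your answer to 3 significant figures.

d₁ = 1/p₁ = 1/0.1233″ = 8.1103 pc; d₂ = 1/p₂ = 1/0.02556″ = 39.124 pc.
M₁ = m₁ − 5 log₁₀ d₁ + 5 = 5.13 − 4.5452 + 5 = 5.5848.
M₂ = 7.28 − 7.9622 + 5 = 4.3178.
L₁/L₂ = 10^(0.4(M₂ − M₁)) = 10^(0.4 × (-1.2670)) = 10^(-0.50680) = 0.31131.

L₁/L₂ = 0.311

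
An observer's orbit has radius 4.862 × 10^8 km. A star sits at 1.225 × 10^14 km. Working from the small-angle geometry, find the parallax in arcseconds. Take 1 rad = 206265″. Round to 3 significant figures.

θ ≈ B/d = (4.862 × 10^8) / (1.225 × 10^14) = 3.9690 × 10^-6 rad.
In arcseconds: 3.9690 × 10^-6 × 206265 = 0.81867″.

0.819 arcsec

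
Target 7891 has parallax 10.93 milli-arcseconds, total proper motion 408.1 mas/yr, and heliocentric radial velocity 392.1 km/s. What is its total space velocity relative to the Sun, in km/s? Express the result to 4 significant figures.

430.2 km/s

d = 1/p = 1/0.01093″ = 91.491 pc.
μ = 408.1 mas/yr = 0.4081 ″/yr.
v_t = 4.740 μ d = 4.740 × 0.4081 × 91.491 = 176.98 km/s.
v = √(v_r² + v_t²) = √(392.1² + 176.98²) = √185064 = 430.19 km/s.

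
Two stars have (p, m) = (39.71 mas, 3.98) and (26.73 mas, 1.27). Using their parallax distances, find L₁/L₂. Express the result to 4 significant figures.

L₁/L₂ = 0.03734

d₁ = 1/p₁ = 1/0.03971″ = 25.183 pc; d₂ = 1/p₂ = 1/0.02673″ = 37.411 pc.
M₁ = m₁ − 5 log₁₀ d₁ + 5 = 3.98 − 7.0055 + 5 = 1.9745.
M₂ = 1.27 − 7.8650 + 5 = -1.5950.
L₁/L₂ = 10^(0.4(M₂ − M₁)) = 10^(0.4 × (-3.5695)) = 10^(-1.42780) = 0.037342.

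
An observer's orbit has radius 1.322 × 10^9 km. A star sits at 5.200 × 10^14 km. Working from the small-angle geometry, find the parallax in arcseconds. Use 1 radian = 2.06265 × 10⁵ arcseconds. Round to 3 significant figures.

θ ≈ B/d = (1.322 × 10^9) / (5.200 × 10^14) = 2.5423 × 10^-6 rad.
In arcseconds: 2.5423 × 10^-6 × 206265 = 0.52439″.

0.524 arcsec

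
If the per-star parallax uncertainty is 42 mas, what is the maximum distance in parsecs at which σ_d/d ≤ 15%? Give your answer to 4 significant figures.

3.571 pc

σ_d/d = σ_p/p, so the condition is σ_p/p ≤ 0.15, i.e. p ≥ σ_p/0.15.
p_min = 42/0.15 = 280 mas = 0.28 arcsec.
d_max = 1/p_min = 1/0.28 = 3.5714 pc.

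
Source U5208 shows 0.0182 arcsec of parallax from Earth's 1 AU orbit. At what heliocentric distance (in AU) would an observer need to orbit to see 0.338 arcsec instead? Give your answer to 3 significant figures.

Parallax scales linearly with baseline: p ∝ B, so B = p_target / p_Earth × 1 AU.
B = 0.338 / 0.0182 = 18.571 AU.

18.6 AU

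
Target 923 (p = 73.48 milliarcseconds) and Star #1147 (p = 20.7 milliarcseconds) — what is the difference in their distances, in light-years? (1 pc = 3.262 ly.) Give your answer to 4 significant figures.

d_A = 1/0.07348″ = 13.609 pc; d_B = 1/0.02070″ = 48.309 pc.
|d_B − d_A| = |48.309 − 13.609| = 34.7 pc = 34.7 × 3.262 ly = 113.19 ly.

113.2 ly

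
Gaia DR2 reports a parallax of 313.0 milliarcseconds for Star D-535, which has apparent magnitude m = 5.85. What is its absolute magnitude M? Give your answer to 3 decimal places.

d = 1/p = 1/0.3130″ = 3.1949 pc.
m − M = 5 log₁₀(3.1949) − 5 = 2.5223 − 5 = -2.4777.
M = m − (m − M) = 5.85 − (-2.4777) = 8.328.

M = 8.328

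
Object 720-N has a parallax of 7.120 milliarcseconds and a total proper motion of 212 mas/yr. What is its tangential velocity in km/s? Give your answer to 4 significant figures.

d = 1/p = 1/0.007120″ = 140.45 pc.
μ = 212 mas/yr = 0.212 ″/yr.
v_t = 4.74 × μ × d = 4.74 × 0.212 × 140.45 = 141.14 km/s.

141.1 km/s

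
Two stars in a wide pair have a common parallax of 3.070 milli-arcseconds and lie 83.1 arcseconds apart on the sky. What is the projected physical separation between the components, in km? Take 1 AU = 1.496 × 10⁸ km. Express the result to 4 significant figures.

d = 1/p = 1/0.003070″ = 325.73 pc.
At distance d (pc), an angle of θ arcsec spans θ·d AU: s = 83.1 × 325.73 = 27068 AU.
= 27068 × 1.496 × 10⁸ km = 4.0494 × 10^12 km.

4.049 × 10^12 km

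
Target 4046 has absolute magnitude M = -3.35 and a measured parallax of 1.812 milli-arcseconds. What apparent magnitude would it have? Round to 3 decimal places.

m = 5.359

d = 1/p = 1/0.001812″ = 551.88 pc.
m − M = 5 log₁₀ d − 5 = 5 log₁₀(551.88) − 5 = 13.7092 − 5 = 8.7092.
m = M + (m − M) = -3.35 + 8.7092 = 5.359.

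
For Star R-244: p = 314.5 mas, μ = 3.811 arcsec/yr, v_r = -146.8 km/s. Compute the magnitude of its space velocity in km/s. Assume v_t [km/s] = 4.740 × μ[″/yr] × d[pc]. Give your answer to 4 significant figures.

d = 1/p = 1/0.3145″ = 3.1797 pc.
v_t = 4.740 μ d = 4.740 × 3.811 × 3.1797 = 57.439 km/s.
v = √(v_r² + v_t²) = √((-146.8)² + 57.439²) = √24849.5 = 157.64 km/s.

157.6 km/s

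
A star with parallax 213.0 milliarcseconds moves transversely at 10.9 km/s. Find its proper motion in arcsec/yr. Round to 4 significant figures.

d = 1/p = 1/0.2130″ = 4.6948 pc.
μ = v_t / (4.74 d) = 10.9 / (4.74 × 4.6948) = 10.9 / 22.253 = 0.48982 ″/yr.

0.4898 arcsec/yr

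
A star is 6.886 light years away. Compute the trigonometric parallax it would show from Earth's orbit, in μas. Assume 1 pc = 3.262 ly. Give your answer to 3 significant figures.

474000 μas

d = 6.886 ly ÷ 3.262 = 2.111 pc.
p = 1/d = 1/2.111 = 0.47371 arcsec.
= 0.47371 × 10⁶ = 4.7371 × 10^5 μas.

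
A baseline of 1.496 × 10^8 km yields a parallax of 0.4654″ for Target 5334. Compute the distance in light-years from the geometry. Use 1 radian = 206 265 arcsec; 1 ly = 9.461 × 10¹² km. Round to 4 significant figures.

θ = 0.4654″ = 0.4654/206265 = 2.2563 × 10^-6 rad.
d = B/θ = (1.496 × 10^8) / (2.2563 × 10^-6) = 6.6303 × 10^13 km = (6.6303 × 10^13) / (9.461 × 10^12) ly = 7.008 ly.

7.008 ly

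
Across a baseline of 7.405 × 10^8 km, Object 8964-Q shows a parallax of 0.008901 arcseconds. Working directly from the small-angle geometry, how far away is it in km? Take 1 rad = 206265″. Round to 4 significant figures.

1.716 × 10^16 km

θ = 0.008901″ = 0.008901/206265 = 4.3153 × 10^-8 rad.
d = B/θ = (7.405 × 10^8) / (4.3153 × 10^-8) = 1.7160 × 10^16 km.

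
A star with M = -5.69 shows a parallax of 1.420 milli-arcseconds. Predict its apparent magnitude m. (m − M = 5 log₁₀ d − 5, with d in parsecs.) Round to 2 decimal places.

m = 3.55

d = 1/p = 1/0.001420″ = 704.23 pc.
m − M = 5 log₁₀ d − 5 = 5 log₁₀(704.23) − 5 = 14.2386 − 5 = 9.2386.
m = M + (m − M) = -5.69 + 9.2386 = 3.55.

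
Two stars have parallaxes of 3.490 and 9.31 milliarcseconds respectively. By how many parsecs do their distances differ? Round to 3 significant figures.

d_A = 1/0.003490″ = 286.53 pc; d_B = 1/0.009310″ = 107.41 pc.
|d_B − d_A| = |107.41 − 286.53| = 179.12 pc.

179 pc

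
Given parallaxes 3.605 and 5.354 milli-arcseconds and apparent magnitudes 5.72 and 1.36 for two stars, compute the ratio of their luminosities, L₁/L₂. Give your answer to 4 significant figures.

L₁/L₂ = 0.03977

d₁ = 1/p₁ = 1/0.003605″ = 277.39 pc; d₂ = 1/p₂ = 1/0.005354″ = 186.78 pc.
M₁ = m₁ − 5 log₁₀ d₁ + 5 = 5.72 − 12.2155 + 5 = -1.4955.
M₂ = 1.36 − 11.3567 + 5 = -4.9967.
L₁/L₂ = 10^(0.4(M₂ − M₁)) = 10^(0.4 × (-3.5012)) = 10^(-1.40048) = 0.039767.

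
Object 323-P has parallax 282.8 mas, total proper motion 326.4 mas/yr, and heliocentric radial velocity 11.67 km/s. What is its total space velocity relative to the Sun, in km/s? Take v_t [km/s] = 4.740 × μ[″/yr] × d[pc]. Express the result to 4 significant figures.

12.89 km/s

d = 1/p = 1/0.2828″ = 3.5361 pc.
μ = 326.4 mas/yr = 0.3264 ″/yr.
v_t = 4.740 μ d = 4.740 × 0.3264 × 3.5361 = 5.4708 km/s.
v = √(v_r² + v_t²) = √(11.67² + 5.4708²) = √166.119 = 12.889 km/s.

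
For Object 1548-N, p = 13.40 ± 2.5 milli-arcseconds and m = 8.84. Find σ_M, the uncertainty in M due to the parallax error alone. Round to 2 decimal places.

σ_M = 0.41 mag

M = m − 5 log₁₀ d + 5 = m + 5 log₁₀ p + 5, so ∂M/∂p = 5/(p ln 10).
σ_M = (5/ln 10) · (σ_p/p) = 2.1715 × 2.5/13.40 = 2.1715 × 0.18657 = 0.40514.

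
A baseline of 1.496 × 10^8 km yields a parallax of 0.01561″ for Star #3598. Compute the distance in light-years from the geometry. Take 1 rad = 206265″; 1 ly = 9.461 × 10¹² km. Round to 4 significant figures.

208.9 ly

θ = 0.01561″ = 0.01561/206265 = 7.5679 × 10^-8 rad.
d = B/θ = (1.496 × 10^8) / (7.5679 × 10^-8) = 1.9768 × 10^15 km = (1.9768 × 10^15) / (9.461 × 10^12) ly = 208.94 ly.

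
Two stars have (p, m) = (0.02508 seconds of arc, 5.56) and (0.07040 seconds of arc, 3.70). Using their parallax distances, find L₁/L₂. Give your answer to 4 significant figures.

d₁ = 1/p₁ = 1/0.02508″ = 39.872 pc; d₂ = 1/p₂ = 1/0.07040″ = 14.205 pc.
M₁ = m₁ − 5 log₁₀ d₁ + 5 = 5.56 − 8.0033 + 5 = 2.5567.
M₂ = 3.70 − 5.7622 + 5 = 2.9378.
L₁/L₂ = 10^(0.4(M₂ − M₁)) = 10^(0.4 × 0.3811) = 10^0.15244 = 1.4205.

L₁/L₂ = 1.421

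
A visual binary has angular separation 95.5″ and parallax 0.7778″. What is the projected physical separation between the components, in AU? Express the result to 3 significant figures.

123 AU

d = 1/p = 1/0.7778″ = 1.2857 pc.
At distance d (pc), an angle of θ arcsec spans θ·d AU: s = 95.5 × 1.2857 = 122.78 AU.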